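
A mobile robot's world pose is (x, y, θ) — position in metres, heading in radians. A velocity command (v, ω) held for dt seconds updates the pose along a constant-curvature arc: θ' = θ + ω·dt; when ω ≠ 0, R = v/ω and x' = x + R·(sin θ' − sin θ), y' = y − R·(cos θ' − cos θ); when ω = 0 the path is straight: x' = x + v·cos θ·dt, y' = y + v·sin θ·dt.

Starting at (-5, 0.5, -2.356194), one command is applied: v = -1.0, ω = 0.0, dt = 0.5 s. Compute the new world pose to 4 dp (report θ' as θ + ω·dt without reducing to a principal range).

(-4.6464, 0.8536, -2.3562)

θ' = -2.3562 + 0.0·0.5 = -2.3562
ω = 0 → straight: x' = -5 + -1.0·cos(-2.3562)·0.5 = -4.6464
y' = 0.5 + -1.0·sin(-2.3562)·0.5 = 0.8536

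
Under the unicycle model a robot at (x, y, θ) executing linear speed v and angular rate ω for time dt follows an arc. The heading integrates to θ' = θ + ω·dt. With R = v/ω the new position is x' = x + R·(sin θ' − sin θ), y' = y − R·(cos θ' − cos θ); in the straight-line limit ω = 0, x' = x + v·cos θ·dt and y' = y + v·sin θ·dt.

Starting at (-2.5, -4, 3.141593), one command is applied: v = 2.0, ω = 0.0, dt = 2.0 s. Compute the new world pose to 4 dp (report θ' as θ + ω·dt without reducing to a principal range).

θ' = 3.1416 + 0.0·2.0 = 3.1416
ω = 0 → straight: x' = -2.5 + 2.0·cos(3.1416)·2.0 = -6.5000
y' = -4 + 2.0·sin(3.1416)·2.0 = -4.0000

(-6.5000, -4.0000, 3.1416)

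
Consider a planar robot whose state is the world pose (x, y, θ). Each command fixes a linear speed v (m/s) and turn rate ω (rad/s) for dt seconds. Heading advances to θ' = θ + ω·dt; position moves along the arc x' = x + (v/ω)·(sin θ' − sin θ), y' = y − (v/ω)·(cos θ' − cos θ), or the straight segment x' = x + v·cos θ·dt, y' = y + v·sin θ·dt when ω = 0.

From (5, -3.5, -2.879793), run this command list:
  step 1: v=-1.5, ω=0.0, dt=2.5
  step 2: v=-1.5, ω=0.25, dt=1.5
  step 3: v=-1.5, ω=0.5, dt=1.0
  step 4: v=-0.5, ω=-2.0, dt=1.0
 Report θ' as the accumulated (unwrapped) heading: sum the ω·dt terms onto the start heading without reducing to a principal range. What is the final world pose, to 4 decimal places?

(11.9919, -0.3500, -4.0048)

step 1: θ'=-2.8798 (straight) → pose (8.6222, -2.5294, -2.8798)
step 2: θ'=-2.5048 (R=-6.0000) → pose (10.6371, -1.5579, -2.5048)
step 3: θ'=-2.0048 (R=-3.0000) → pose (11.5751, -0.4074, -2.0048)
step 4: θ'=-4.0048 (R=0.2500) → pose (11.9919, -0.3500, -4.0048)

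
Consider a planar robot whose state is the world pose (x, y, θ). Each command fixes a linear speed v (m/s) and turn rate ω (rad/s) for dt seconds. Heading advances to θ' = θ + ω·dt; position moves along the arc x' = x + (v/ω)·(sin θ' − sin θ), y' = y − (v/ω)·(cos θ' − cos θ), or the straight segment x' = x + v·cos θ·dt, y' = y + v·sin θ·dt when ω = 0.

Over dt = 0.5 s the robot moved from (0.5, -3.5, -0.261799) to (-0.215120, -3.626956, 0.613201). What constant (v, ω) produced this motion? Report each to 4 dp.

Δθ = 0.613201 − -0.261799 = 0.875000
ω = Δθ/dt = 0.875000/0.5 = 1.7500
R = Δx/(sin θ' − sin θ) = -0.8571
v = R·ω = -0.8571·1.7500 = -1.5000

v = -1.5000, ω = 1.7500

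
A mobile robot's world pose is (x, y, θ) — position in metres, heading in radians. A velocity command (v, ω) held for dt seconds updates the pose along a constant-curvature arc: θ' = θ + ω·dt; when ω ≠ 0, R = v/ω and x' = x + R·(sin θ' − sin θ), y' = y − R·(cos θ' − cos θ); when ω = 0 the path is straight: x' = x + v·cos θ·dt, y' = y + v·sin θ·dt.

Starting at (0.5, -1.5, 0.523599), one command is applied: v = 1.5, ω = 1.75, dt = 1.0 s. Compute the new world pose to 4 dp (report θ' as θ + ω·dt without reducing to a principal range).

(0.7255, -0.2037, 2.2736)

θ' = 0.5236 + 1.75·1.0 = 2.2736
R = v/ω = 1.5/1.75 = 0.8571
x' = 0.5 + 0.8571·(sin 2.2736 − sin 0.5236) = 0.7255
y' = -1.5 − 0.8571·(cos 2.2736 − cos 0.5236) = -0.2037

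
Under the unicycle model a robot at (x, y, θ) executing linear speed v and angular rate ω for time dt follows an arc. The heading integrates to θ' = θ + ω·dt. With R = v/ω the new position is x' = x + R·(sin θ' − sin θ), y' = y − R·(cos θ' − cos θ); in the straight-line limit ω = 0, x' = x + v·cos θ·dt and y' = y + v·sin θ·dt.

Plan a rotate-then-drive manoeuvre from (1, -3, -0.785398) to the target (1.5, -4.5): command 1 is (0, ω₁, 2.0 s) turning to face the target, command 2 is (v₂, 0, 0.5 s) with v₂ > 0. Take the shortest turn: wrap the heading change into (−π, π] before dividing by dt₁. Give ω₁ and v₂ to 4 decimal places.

heading to target = atan2(-4.5−-3, 1.5−1) = -1.2490
Δθ = wrap(-1.2490 − -0.7854) = -0.4636; ω₁ = Δθ/dt₁ = -0.2318
distance = √((1.5−1)² + (-4.5−-3)²) = 1.5811; v₂ = distance/dt₂ = 3.1623

ω₁ = -0.2318, v₂ = 3.1623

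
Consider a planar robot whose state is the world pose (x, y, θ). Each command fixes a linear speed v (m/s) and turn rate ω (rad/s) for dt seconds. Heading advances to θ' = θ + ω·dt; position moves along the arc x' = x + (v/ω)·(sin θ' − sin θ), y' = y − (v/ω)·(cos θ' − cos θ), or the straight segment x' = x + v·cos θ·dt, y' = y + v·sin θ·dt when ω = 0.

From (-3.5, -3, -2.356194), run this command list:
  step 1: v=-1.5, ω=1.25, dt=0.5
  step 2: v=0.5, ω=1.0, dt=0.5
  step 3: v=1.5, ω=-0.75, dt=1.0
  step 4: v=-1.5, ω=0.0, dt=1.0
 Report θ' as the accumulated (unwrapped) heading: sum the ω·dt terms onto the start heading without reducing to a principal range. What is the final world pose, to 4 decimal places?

(-2.5952, -2.6783, -1.9812)

step 1: θ'=-1.7312 (R=-1.2000) → pose (-3.1639, -2.3431, -1.7312)
step 2: θ'=-1.2312 (R=0.5000) → pose (-3.1418, -2.5895, -1.2312)
step 3: θ'=-1.9812 (R=-2.0000) → pose (-3.1936, -4.0537, -1.9812)
step 4: θ'=-1.9812 (straight) → pose (-2.5952, -2.6783, -1.9812)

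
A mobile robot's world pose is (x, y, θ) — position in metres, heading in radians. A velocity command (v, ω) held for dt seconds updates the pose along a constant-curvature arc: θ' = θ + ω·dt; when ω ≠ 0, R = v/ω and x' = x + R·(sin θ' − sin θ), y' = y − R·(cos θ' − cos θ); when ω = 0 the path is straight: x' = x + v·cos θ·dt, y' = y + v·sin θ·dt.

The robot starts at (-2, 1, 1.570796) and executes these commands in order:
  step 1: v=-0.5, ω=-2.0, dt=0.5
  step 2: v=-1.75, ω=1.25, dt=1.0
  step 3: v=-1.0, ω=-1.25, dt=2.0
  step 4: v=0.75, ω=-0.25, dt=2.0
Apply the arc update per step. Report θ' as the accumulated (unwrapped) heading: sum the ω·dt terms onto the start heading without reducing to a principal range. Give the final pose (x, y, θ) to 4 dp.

step 1: θ'=0.5708 (R=0.2500) → pose (-2.1149, 0.7896, 0.5708)
step 2: θ'=1.8208 (R=-1.4000) → pose (-2.7150, -0.7348, 1.8208)
step 3: θ'=-0.6792 (R=0.8000) → pose (-3.9926, -1.5552, -0.6792)
step 4: θ'=-1.1792 (R=-3.0000) → pose (-3.1043, -2.7444, -1.1792)

(-3.1043, -2.7444, -1.1792)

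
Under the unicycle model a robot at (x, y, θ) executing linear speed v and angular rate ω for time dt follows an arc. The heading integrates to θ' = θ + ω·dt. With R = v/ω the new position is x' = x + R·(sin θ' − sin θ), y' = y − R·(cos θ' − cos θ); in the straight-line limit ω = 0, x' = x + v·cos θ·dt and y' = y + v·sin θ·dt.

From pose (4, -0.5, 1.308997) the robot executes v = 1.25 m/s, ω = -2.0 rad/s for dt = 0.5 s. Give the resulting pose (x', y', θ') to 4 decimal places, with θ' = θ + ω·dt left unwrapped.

θ' = 1.3090 + -2.0·0.5 = 0.3090
R = v/ω = 1.25/-2.0 = -0.6250
x' = 4 + -0.6250·(sin 0.3090 − sin 1.3090) = 4.4136
y' = -0.5 − -0.6250·(cos 0.3090 − cos 1.3090) = -0.0664

(4.4136, -0.0664, 0.3090)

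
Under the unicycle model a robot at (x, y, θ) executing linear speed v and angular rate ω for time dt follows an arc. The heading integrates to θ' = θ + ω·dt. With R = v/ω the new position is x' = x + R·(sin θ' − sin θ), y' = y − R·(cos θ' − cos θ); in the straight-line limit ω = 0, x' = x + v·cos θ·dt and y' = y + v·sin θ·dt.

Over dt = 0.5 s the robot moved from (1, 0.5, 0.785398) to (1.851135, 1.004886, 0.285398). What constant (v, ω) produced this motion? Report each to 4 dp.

Δθ = 0.285398 − 0.785398 = -0.500000
ω = Δθ/dt = -0.500000/0.5 = -1.0000
R = Δx/(sin θ' − sin θ) = -2.0000
v = R·ω = -2.0000·-1.0000 = 2.0000

v = 2.0000, ω = -1.0000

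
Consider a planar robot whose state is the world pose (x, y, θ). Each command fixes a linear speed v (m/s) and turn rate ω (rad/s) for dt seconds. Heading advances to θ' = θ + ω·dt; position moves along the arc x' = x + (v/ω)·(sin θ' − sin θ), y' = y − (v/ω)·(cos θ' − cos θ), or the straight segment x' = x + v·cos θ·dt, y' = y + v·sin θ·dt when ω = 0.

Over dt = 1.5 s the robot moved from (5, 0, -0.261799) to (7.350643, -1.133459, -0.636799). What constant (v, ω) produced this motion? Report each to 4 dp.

v = 1.7500, ω = -0.2500

Δθ = -0.636799 − -0.261799 = -0.375000
ω = Δθ/dt = -0.375000/1.5 = -0.2500
R = Δx/(sin θ' − sin θ) = -7.0000
v = R·ω = -7.0000·-0.2500 = 1.7500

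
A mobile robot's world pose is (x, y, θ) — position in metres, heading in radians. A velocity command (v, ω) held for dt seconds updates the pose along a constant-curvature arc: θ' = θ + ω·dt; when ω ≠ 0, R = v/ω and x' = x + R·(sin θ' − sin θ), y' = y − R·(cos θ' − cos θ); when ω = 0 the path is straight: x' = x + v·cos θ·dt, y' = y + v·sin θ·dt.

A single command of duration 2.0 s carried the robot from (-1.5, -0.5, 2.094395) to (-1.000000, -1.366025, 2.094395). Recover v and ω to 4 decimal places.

v = -0.5000, ω = 0.0000

Δθ = 2.094395 − 2.094395 = 0.000000
ω = Δθ/dt = 0.000000/2.0 = 0.0000
ω = 0 → v = (Δx·cos θ + Δy·sin θ)/dt = -0.5000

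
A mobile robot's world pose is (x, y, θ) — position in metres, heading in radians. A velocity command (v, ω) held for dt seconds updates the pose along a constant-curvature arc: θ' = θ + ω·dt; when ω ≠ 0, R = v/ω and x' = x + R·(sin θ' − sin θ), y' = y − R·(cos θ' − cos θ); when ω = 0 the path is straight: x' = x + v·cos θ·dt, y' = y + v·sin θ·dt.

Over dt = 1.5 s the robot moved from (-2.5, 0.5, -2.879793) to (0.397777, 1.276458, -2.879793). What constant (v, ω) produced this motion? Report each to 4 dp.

Δθ = -2.879793 − -2.879793 = 0.000000
ω = Δθ/dt = 0.000000/1.5 = 0.0000
ω = 0 → v = (Δx·cos θ + Δy·sin θ)/dt = -2.0000

v = -2.0000, ω = 0.0000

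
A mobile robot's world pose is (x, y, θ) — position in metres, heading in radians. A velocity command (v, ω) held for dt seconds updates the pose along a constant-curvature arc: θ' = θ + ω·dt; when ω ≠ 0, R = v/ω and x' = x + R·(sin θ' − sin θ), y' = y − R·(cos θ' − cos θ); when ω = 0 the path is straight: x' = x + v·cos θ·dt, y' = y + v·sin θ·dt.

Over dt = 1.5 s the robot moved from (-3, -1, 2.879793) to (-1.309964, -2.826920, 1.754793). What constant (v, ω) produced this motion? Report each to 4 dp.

v = -1.7500, ω = -0.7500

Δθ = 1.754793 − 2.879793 = -1.125000
ω = Δθ/dt = -1.125000/1.5 = -0.7500
R = −Δy/(cos θ' − cos θ) = 2.3333
v = R·ω = 2.3333·-0.7500 = -1.7500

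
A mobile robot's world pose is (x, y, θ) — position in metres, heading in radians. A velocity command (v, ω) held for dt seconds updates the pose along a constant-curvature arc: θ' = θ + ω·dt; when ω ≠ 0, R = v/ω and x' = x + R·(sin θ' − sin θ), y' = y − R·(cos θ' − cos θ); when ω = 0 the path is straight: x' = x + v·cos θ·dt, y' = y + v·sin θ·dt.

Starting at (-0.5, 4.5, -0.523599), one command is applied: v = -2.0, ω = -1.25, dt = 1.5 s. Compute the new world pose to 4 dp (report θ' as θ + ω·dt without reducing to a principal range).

(-0.7824, 7.0640, -2.3986)

θ' = -0.5236 + -1.25·1.5 = -2.3986
R = v/ω = -2.0/-1.25 = 1.6000
x' = -0.5 + 1.6000·(sin -2.3986 − sin -0.5236) = -0.7824
y' = 4.5 − 1.6000·(cos -2.3986 − cos -0.5236) = 7.0640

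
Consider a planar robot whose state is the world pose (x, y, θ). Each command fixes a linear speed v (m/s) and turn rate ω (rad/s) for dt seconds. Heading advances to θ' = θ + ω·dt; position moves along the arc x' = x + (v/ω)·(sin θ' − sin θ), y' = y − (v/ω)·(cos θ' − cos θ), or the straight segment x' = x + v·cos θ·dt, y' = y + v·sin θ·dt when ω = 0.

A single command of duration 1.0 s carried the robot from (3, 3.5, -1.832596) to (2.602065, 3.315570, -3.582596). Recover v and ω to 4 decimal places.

Δθ = -3.582596 − -1.832596 = -1.750000
ω = Δθ/dt = -1.750000/1.0 = -1.7500
R = Δx/(sin θ' − sin θ) = -0.2857
v = R·ω = -0.2857·-1.7500 = 0.5000

v = 0.5000, ω = -1.7500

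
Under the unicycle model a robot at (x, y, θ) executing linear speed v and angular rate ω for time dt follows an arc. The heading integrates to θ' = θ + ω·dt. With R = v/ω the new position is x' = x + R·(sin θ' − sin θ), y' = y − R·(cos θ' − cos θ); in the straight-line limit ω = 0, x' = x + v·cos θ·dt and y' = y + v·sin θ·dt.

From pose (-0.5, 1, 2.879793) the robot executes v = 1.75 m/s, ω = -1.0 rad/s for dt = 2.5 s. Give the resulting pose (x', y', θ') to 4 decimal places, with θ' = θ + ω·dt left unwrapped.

θ' = 2.8798 + -1.0·2.5 = 0.3798
R = v/ω = 1.75/-1.0 = -1.7500
x' = -0.5 + -1.7500·(sin 0.3798 − sin 2.8798) = -0.6958
y' = 1 − -1.7500·(cos 0.3798 − cos 2.8798) = 4.3157

(-0.6958, 4.3157, 0.3798)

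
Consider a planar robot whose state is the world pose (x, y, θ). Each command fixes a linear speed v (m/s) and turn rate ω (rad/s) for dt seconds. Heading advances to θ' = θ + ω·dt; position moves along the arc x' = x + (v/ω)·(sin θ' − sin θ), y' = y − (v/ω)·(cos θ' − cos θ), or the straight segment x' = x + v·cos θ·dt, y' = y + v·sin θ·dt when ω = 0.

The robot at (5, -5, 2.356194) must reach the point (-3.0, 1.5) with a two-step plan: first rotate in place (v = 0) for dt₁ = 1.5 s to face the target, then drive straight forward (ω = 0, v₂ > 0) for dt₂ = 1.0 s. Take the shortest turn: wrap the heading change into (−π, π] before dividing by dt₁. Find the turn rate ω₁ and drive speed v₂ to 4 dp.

heading to target = atan2(1.5−-5, -3−5) = 2.4593
Δθ = wrap(2.4593 − 2.3562) = 0.1031; ω₁ = Δθ/dt₁ = 0.0687
distance = √((-3−5)² + (1.5−-5)²) = 10.3078; v₂ = distance/dt₂ = 10.3078

ω₁ = 0.0687, v₂ = 10.3078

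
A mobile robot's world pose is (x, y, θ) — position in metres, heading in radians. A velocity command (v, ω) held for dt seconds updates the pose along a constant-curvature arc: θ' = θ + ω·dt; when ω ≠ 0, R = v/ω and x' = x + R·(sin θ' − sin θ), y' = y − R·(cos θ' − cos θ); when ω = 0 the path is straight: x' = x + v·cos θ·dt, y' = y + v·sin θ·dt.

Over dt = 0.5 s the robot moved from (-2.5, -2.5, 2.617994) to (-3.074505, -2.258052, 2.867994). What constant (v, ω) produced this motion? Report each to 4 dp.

v = 1.2500, ω = 0.5000

Δθ = 2.867994 − 2.617994 = 0.250000
ω = Δθ/dt = 0.250000/0.5 = 0.5000
R = Δx/(sin θ' − sin θ) = 2.5000
v = R·ω = 2.5000·0.5000 = 1.2500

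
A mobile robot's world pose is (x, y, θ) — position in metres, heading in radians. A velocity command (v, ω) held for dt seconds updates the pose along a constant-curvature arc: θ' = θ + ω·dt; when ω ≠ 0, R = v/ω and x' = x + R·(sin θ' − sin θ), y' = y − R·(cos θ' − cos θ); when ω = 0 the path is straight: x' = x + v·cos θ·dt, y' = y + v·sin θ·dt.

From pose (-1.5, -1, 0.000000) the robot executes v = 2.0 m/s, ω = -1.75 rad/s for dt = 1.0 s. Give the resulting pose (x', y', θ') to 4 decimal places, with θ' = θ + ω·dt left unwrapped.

θ' = 0.0000 + -1.75·1.0 = -1.7500
R = v/ω = 2.0/-1.75 = -1.1429
x' = -1.5 + -1.1429·(sin -1.7500 − sin 0.0000) = -0.3754
y' = -1 − -1.1429·(cos -1.7500 − cos 0.0000) = -2.3466

(-0.3754, -2.3466, -1.7500)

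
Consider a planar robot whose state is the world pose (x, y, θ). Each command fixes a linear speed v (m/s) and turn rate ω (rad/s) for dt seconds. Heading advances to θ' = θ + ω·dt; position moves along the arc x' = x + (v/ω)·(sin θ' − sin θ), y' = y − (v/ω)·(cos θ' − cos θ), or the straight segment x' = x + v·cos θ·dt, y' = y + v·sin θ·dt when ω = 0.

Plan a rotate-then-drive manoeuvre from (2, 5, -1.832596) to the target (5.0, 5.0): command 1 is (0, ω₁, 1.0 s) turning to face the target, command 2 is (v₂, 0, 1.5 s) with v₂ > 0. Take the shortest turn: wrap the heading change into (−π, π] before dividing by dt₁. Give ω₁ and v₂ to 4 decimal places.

heading to target = atan2(5−5, 5−2) = 0.0000
Δθ = wrap(0.0000 − -1.8326) = 1.8326; ω₁ = Δθ/dt₁ = 1.8326
distance = √((5−2)² + (5−5)²) = 3.0000; v₂ = distance/dt₂ = 2.0000

ω₁ = 1.8326, v₂ = 2.0000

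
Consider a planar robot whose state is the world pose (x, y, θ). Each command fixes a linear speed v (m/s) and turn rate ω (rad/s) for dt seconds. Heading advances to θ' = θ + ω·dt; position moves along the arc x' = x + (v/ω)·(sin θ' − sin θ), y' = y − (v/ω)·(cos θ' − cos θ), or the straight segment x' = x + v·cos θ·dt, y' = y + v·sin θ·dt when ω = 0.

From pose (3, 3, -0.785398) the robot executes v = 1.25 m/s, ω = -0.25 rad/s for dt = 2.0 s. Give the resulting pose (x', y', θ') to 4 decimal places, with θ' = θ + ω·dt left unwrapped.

(4.2622, 0.8722, -1.2854)

θ' = -0.7854 + -0.25·2.0 = -1.2854
R = v/ω = 1.25/-0.25 = -5.0000
x' = 3 + -5.0000·(sin -1.2854 − sin -0.7854) = 4.2622
y' = 3 − -5.0000·(cos -1.2854 − cos -0.7854) = 0.8722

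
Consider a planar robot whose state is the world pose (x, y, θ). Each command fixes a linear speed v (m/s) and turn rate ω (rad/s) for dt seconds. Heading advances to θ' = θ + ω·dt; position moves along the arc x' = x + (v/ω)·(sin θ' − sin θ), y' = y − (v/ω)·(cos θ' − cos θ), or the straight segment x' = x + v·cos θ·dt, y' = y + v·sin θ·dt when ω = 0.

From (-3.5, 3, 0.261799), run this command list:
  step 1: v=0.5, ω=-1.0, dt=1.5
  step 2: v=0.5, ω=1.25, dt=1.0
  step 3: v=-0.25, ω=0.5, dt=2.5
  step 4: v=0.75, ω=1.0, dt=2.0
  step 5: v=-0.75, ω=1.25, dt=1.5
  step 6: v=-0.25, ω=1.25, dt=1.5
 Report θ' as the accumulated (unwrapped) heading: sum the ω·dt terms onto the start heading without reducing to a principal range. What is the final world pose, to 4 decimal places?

step 1: θ'=-1.2382 (R=-0.5000) → pose (-2.8980, 2.6803, -1.2382)
step 2: θ'=0.0118 (R=0.4000) → pose (-2.5152, 2.4109, 0.0118)
step 3: θ'=1.2618 (R=-0.5000) → pose (-2.9856, 2.0630, 1.2618)
step 4: θ'=3.2618 (R=0.7500) → pose (-3.7900, 3.0357, 3.2618)
step 5: θ'=5.1368 (R=-0.6000) → pose (-3.3152, 3.8784, 5.1368)
step 6: θ'=7.0118 (R=-0.2000) → pose (-3.6306, 3.9453, 7.0118)

(-3.6306, 3.9453, 7.0118)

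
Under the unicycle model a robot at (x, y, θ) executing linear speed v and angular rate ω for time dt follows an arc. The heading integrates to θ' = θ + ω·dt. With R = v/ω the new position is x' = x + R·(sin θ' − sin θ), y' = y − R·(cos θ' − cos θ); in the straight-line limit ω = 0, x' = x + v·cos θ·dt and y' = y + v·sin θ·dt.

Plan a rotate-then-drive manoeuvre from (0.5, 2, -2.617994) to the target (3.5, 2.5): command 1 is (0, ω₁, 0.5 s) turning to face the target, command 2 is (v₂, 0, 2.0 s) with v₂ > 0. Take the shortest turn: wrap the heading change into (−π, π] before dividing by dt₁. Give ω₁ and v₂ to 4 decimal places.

ω₁ = 5.5663, v₂ = 1.5207

heading to target = atan2(2.5−2, 3.5−0.5) = 0.1651
Δθ = wrap(0.1651 − -2.6180) = 2.7831; ω₁ = Δθ/dt₁ = 5.5663
distance = √((3.5−0.5)² + (2.5−2)²) = 3.0414; v₂ = distance/dt₂ = 1.5207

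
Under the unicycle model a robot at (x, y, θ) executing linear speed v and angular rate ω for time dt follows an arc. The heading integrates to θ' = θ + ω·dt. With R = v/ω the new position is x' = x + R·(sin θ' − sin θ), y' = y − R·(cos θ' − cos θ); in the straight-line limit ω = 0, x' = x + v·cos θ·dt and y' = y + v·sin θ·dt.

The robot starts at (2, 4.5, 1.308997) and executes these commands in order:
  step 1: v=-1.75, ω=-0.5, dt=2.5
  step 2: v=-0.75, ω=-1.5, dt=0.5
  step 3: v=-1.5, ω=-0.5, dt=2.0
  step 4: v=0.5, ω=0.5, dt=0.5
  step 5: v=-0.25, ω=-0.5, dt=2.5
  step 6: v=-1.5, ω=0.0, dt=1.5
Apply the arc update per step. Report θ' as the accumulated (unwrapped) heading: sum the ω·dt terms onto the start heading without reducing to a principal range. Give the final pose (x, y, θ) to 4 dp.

step 1: θ'=0.0590 (R=3.5000) → pose (-1.1744, 1.9120, 0.0590)
step 2: θ'=-0.6910 (R=0.5000) → pose (-1.5225, 2.0258, -0.6910)
step 3: θ'=-1.6910 (R=3.0000) → pose (-2.5889, 4.6974, -1.6910)
step 4: θ'=-1.4410 (R=1.0000) → pose (-2.5877, 4.4480, -1.4410)
step 5: θ'=-2.6910 (R=0.5000) → pose (-2.3097, 4.9628, -2.6910)
step 6: θ'=-2.6910 (straight) → pose (-0.2843, 5.9427, -2.6910)

(-0.2843, 5.9427, -2.6910)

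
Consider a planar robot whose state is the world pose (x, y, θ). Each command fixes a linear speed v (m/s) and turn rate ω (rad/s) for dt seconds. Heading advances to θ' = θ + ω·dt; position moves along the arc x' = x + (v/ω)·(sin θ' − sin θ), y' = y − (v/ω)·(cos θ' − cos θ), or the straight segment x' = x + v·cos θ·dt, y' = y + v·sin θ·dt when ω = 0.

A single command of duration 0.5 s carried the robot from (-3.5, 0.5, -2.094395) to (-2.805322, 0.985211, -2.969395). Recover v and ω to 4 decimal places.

Δθ = -2.969395 − -2.094395 = -0.875000
ω = Δθ/dt = -0.875000/0.5 = -1.7500
R = Δx/(sin θ' − sin θ) = 1.0000
v = R·ω = 1.0000·-1.7500 = -1.7500

v = -1.7500, ω = -1.7500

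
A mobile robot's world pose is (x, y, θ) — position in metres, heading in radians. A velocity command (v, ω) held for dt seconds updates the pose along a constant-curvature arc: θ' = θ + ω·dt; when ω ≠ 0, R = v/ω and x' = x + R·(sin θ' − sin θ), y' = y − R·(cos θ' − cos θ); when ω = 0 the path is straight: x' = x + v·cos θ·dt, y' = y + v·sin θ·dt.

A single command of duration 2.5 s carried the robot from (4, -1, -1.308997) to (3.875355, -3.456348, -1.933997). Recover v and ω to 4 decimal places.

v = 1.0000, ω = -0.2500

Δθ = -1.933997 − -1.308997 = -0.625000
ω = Δθ/dt = -0.625000/2.5 = -0.2500
R = −Δy/(cos θ' − cos θ) = -4.0000
v = R·ω = -4.0000·-0.2500 = 1.0000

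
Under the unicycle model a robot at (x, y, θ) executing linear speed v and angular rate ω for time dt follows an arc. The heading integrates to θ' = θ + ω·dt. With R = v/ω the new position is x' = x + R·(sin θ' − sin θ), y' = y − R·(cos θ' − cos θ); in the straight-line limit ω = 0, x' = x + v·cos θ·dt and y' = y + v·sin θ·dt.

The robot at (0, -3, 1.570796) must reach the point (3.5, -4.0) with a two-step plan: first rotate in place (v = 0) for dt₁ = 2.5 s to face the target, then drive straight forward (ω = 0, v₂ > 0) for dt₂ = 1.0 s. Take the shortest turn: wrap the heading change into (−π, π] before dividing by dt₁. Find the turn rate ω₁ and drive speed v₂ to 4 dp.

heading to target = atan2(-4−-3, 3.5−0) = -0.2783
Δθ = wrap(-0.2783 − 1.5708) = -1.8491; ω₁ = Δθ/dt₁ = -0.7396
distance = √((3.5−0)² + (-4−-3)²) = 3.6401; v₂ = distance/dt₂ = 3.6401

ω₁ = -0.7396, v₂ = 3.6401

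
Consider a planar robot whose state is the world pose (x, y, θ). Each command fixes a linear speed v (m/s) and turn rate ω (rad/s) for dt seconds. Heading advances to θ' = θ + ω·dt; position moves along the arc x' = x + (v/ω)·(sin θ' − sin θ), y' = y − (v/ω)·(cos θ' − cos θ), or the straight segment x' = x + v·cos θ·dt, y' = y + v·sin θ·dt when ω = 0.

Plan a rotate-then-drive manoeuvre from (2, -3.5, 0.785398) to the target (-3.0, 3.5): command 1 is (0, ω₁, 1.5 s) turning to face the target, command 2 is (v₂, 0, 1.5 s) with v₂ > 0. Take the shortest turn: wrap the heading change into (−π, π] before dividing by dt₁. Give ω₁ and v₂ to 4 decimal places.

heading to target = atan2(3.5−-3.5, -3−2) = 2.1910
Δθ = wrap(2.1910 − 0.7854) = 1.4056; ω₁ = Δθ/dt₁ = 0.9371
distance = √((-3−2)² + (3.5−-3.5)²) = 8.6023; v₂ = distance/dt₂ = 5.7349

ω₁ = 0.9371, v₂ = 5.7349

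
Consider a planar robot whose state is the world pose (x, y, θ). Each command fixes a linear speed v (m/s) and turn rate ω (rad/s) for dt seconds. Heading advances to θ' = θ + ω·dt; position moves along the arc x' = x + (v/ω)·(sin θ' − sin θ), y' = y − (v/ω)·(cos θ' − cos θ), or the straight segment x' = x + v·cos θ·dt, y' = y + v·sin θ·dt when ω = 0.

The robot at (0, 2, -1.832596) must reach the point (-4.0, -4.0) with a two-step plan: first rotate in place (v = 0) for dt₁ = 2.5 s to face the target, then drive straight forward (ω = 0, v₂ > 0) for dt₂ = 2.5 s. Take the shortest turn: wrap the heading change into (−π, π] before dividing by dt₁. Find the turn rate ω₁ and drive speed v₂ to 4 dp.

heading to target = atan2(-4−2, -4−0) = -2.1588
Δθ = wrap(-2.1588 − -1.8326) = -0.3262; ω₁ = Δθ/dt₁ = -0.1305
distance = √((-4−0)² + (-4−2)²) = 7.2111; v₂ = distance/dt₂ = 2.8844

ω₁ = -0.1305, v₂ = 2.8844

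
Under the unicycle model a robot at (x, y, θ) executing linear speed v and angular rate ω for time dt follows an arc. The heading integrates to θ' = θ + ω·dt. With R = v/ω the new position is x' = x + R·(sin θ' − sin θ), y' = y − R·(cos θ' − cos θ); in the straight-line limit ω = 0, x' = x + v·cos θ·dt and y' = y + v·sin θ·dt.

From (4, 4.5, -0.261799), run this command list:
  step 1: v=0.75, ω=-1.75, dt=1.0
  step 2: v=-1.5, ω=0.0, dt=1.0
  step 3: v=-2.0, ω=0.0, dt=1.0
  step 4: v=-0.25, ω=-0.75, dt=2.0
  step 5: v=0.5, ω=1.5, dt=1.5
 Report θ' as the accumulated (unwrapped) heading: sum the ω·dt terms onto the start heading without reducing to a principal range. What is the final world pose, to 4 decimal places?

(5.7545, 6.8246, -1.2618)

step 1: θ'=-2.0118 (R=-0.4286) → pose (4.2766, 3.9031, -2.0118)
step 2: θ'=-2.0118 (straight) → pose (4.9169, 5.2596, -2.0118)
step 3: θ'=-2.0118 (straight) → pose (5.7706, 7.0682, -2.0118)
step 4: θ'=-3.5118 (R=0.3333) → pose (6.1927, 7.2367, -3.5118)
step 5: θ'=-1.2618 (R=0.3333) → pose (5.7545, 6.8246, -1.2618)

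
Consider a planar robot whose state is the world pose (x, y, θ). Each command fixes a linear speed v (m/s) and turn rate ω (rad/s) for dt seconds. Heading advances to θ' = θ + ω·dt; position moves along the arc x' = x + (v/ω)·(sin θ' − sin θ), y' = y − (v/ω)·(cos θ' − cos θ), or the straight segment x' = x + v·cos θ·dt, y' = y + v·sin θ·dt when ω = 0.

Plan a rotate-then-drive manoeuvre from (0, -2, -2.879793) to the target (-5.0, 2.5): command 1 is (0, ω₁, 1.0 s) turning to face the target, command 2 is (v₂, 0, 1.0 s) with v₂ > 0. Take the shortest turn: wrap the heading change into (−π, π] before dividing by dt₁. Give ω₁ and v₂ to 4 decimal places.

ω₁ = -0.9946, v₂ = 6.7268

heading to target = atan2(2.5−-2, -5−0) = 2.4088
Δθ = wrap(2.4088 − -2.8798) = -0.9946; ω₁ = Δθ/dt₁ = -0.9946
distance = √((-5−0)² + (2.5−-2)²) = 6.7268; v₂ = distance/dt₂ = 6.7268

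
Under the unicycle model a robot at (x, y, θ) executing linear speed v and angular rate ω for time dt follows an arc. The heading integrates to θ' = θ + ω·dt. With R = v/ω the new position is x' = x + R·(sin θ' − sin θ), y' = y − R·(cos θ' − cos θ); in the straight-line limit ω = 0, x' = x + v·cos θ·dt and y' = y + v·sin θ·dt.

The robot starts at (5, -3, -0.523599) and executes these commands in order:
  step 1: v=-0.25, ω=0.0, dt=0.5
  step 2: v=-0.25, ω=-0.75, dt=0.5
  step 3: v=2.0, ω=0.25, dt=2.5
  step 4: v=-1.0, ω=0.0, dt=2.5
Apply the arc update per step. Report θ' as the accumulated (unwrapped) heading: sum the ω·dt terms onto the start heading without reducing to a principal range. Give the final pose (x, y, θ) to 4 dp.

(6.4886, -4.9017, -0.2736)

step 1: θ'=-0.5236 (straight) → pose (4.8917, -2.9375, -0.5236)
step 2: θ'=-0.8986 (R=0.3333) → pose (4.7976, -2.8564, -0.8986)
step 3: θ'=-0.2736 (R=8.0000) → pose (8.8957, -5.5772, -0.2736)
step 4: θ'=-0.2736 (straight) → pose (6.4886, -4.9017, -0.2736)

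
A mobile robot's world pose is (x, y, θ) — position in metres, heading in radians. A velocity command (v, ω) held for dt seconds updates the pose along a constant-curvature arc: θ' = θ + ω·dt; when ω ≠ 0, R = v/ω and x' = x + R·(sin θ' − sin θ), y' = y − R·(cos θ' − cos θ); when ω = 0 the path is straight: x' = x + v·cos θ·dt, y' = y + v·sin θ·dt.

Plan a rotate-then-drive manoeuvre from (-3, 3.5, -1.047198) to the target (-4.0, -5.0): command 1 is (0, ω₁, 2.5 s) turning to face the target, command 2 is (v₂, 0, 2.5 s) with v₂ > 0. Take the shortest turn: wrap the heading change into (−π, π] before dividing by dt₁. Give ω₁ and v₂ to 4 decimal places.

ω₁ = -0.2563, v₂ = 3.4234

heading to target = atan2(-5−3.5, -4−-3) = -1.6879
Δθ = wrap(-1.6879 − -1.0472) = -0.6407; ω₁ = Δθ/dt₁ = -0.2563
distance = √((-4−-3)² + (-5−3.5)²) = 8.5586; v₂ = distance/dt₂ = 3.4234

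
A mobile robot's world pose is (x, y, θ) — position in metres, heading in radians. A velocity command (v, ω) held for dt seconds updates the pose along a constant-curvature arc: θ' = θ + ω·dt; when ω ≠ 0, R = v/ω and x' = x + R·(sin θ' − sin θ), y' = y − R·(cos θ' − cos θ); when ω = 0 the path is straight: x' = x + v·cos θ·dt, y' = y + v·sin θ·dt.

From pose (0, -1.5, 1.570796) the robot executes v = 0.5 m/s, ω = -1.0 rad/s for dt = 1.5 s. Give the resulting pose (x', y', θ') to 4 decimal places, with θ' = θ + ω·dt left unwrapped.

(0.4646, -1.0013, 0.0708)

θ' = 1.5708 + -1.0·1.5 = 0.0708
R = v/ω = 0.5/-1.0 = -0.5000
x' = 0 + -0.5000·(sin 0.0708 − sin 1.5708) = 0.4646
y' = -1.5 − -0.5000·(cos 0.0708 − cos 1.5708) = -1.0013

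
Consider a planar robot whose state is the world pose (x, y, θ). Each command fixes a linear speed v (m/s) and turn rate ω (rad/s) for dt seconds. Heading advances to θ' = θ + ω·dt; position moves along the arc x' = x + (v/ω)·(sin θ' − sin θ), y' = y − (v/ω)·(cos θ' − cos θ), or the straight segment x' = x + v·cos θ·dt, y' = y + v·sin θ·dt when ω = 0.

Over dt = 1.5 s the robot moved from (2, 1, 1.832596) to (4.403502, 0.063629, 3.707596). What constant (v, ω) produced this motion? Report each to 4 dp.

Δθ = 3.707596 − 1.832596 = 1.875000
ω = Δθ/dt = 1.875000/1.5 = 1.2500
R = Δx/(sin θ' − sin θ) = -1.6000
v = R·ω = -1.6000·1.2500 = -2.0000

v = -2.0000, ω = 1.2500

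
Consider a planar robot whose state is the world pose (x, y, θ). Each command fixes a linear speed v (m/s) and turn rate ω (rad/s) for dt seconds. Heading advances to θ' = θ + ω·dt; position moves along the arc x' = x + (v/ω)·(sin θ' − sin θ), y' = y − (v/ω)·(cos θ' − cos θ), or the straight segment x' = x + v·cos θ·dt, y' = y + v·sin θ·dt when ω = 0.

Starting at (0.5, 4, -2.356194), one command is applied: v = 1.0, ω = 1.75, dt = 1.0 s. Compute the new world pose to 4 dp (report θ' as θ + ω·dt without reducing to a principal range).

(0.5785, 3.1263, -0.6062)

θ' = -2.3562 + 1.75·1.0 = -0.6062
R = v/ω = 1.0/1.75 = 0.5714
x' = 0.5 + 0.5714·(sin -0.6062 − sin -2.3562) = 0.5785
y' = 4 − 0.5714·(cos -0.6062 − cos -2.3562) = 3.1263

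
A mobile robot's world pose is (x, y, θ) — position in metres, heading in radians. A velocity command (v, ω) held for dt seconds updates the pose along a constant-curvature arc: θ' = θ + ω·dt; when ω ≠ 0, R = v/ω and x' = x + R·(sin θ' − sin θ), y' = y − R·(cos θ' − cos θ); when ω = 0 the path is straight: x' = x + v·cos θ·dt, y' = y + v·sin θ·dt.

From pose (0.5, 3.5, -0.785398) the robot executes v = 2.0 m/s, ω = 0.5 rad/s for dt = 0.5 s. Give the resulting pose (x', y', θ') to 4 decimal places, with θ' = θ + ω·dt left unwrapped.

(1.2877, 2.8882, -0.5354)

θ' = -0.7854 + 0.5·0.5 = -0.5354
R = v/ω = 2.0/0.5 = 4.0000
x' = 0.5 + 4.0000·(sin -0.5354 − sin -0.7854) = 1.2877
y' = 3.5 − 4.0000·(cos -0.5354 − cos -0.7854) = 2.8882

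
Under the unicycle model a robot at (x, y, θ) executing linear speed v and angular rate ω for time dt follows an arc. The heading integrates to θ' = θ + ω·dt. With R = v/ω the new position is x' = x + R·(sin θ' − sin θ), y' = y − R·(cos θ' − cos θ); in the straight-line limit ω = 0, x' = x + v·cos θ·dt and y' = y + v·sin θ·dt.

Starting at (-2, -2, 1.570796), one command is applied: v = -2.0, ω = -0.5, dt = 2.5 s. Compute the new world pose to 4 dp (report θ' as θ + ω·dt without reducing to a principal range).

(-4.7387, -5.7959, 0.3208)

θ' = 1.5708 + -0.5·2.5 = 0.3208
R = v/ω = -2.0/-0.5 = 4.0000
x' = -2 + 4.0000·(sin 0.3208 − sin 1.5708) = -4.7387
y' = -2 − 4.0000·(cos 0.3208 − cos 1.5708) = -5.7959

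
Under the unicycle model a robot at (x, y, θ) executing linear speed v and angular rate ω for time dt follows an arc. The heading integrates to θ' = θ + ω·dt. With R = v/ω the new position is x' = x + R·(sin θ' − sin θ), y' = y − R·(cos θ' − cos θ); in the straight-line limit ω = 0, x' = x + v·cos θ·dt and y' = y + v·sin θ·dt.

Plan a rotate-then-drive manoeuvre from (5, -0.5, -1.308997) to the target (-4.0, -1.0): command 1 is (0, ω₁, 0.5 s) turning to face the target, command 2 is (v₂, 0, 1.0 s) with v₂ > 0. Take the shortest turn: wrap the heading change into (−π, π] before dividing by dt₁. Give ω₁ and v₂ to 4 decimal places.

heading to target = atan2(-1−-0.5, -4−5) = -3.0861
Δθ = wrap(-3.0861 − -1.3090) = -1.7771; ω₁ = Δθ/dt₁ = -3.5542
distance = √((-4−5)² + (-1−-0.5)²) = 9.0139; v₂ = distance/dt₂ = 9.0139

ω₁ = -3.5542, v₂ = 9.0139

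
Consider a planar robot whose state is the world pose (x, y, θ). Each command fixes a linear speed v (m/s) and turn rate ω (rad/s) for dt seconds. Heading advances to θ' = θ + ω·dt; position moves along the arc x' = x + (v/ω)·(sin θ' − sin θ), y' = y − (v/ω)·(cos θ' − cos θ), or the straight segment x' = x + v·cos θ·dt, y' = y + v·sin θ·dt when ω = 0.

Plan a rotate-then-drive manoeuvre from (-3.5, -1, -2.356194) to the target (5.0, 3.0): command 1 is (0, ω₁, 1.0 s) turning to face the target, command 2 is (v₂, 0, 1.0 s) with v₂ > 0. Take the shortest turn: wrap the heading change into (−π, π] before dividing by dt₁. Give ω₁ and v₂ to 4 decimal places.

heading to target = atan2(3−-1, 5−-3.5) = 0.4398
Δθ = wrap(0.4398 − -2.3562) = 2.7960; ω₁ = Δθ/dt₁ = 2.7960
distance = √((5−-3.5)² + (3−-1)²) = 9.3941; v₂ = distance/dt₂ = 9.3941

ω₁ = 2.7960, v₂ = 9.3941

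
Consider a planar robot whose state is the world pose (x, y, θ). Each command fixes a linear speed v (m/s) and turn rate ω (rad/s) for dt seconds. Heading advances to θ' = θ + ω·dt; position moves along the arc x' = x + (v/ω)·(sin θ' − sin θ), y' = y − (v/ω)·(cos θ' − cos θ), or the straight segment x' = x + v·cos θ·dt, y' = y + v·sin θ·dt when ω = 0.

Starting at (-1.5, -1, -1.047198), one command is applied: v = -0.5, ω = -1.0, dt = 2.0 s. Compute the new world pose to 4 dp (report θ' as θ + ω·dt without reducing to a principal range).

θ' = -1.0472 + -1.0·2.0 = -3.0472
R = v/ω = -0.5/-1.0 = 0.5000
x' = -1.5 + 0.5000·(sin -3.0472 − sin -1.0472) = -1.1141
y' = -1 − 0.5000·(cos -3.0472 − cos -1.0472) = -0.2522

(-1.1141, -0.2522, -3.0472)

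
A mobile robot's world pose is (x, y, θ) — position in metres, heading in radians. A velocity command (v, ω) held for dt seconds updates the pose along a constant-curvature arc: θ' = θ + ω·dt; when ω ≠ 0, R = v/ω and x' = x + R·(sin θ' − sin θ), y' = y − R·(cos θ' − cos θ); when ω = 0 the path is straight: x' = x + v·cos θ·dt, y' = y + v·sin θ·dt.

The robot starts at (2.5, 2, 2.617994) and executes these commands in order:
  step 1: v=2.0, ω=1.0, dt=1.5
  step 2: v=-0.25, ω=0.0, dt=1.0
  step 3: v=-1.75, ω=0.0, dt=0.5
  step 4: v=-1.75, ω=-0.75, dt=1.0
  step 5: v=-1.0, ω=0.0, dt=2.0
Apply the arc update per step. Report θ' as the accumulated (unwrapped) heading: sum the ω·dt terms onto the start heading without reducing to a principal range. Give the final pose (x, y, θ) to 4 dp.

(3.8314, 3.7361, 3.3680)

step 1: θ'=4.1180 (R=2.0000) → pose (-0.1570, 1.3880, 4.1180)
step 2: θ'=4.1180 (straight) → pose (-0.0170, 1.5951, 4.1180)
step 3: θ'=4.1180 (straight) → pose (0.4730, 2.3200, 4.1180)
step 4: θ'=3.3680 (R=2.3333) → pose (1.8824, 3.2871, 3.3680)
step 5: θ'=3.3680 (straight) → pose (3.8314, 3.7361, 3.3680)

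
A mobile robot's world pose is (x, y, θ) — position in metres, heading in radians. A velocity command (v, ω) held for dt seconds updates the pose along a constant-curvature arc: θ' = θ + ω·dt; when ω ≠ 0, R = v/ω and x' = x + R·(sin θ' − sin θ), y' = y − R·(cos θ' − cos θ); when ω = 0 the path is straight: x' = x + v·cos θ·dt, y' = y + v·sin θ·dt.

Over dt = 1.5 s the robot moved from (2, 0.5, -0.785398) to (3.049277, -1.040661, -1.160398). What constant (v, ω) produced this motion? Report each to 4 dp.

Δθ = -1.160398 − -0.785398 = -0.375000
ω = Δθ/dt = -0.375000/1.5 = -0.2500
R = −Δy/(cos θ' − cos θ) = -5.0000
v = R·ω = -5.0000·-0.2500 = 1.2500

v = 1.2500, ω = -0.2500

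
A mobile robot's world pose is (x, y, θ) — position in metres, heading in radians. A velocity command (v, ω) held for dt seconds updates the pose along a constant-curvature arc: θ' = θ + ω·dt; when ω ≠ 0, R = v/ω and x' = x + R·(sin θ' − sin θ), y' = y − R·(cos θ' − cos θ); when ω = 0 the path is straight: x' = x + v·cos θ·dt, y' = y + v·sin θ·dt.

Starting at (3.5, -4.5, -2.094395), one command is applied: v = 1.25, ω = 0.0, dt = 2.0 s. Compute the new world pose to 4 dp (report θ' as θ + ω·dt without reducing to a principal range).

θ' = -2.0944 + 0.0·2.0 = -2.0944
ω = 0 → straight: x' = 3.5 + 1.25·cos(-2.0944)·2.0 = 2.2500
y' = -4.5 + 1.25·sin(-2.0944)·2.0 = -6.6651

(2.2500, -6.6651, -2.0944)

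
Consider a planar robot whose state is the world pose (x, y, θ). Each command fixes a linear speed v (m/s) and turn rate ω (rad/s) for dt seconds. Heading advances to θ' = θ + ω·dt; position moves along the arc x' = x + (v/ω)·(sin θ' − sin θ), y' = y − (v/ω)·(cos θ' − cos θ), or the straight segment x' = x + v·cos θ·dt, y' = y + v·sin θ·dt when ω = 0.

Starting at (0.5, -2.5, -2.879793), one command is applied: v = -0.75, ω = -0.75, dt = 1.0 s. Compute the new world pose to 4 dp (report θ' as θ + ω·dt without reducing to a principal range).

(1.2279, -2.5827, -3.6298)

θ' = -2.8798 + -0.75·1.0 = -3.6298
R = v/ω = -0.75/-0.75 = 1.0000
x' = 0.5 + 1.0000·(sin -3.6298 − sin -2.8798) = 1.2279
y' = -2.5 − 1.0000·(cos -3.6298 − cos -2.8798) = -2.5827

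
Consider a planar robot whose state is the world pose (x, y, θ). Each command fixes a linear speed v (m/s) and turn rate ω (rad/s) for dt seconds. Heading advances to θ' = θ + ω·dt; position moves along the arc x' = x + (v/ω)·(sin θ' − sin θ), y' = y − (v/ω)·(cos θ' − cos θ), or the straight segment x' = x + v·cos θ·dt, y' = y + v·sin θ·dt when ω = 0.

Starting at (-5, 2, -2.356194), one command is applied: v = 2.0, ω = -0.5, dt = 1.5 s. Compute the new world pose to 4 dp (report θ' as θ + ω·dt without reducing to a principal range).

θ' = -2.3562 + -0.5·1.5 = -3.1062
R = v/ω = 2.0/-0.5 = -4.0000
x' = -5 + -4.0000·(sin -3.1062 − sin -2.3562) = -7.6869
y' = 2 − -4.0000·(cos -3.1062 − cos -2.3562) = 0.8309

(-7.6869, 0.8309, -3.1062)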